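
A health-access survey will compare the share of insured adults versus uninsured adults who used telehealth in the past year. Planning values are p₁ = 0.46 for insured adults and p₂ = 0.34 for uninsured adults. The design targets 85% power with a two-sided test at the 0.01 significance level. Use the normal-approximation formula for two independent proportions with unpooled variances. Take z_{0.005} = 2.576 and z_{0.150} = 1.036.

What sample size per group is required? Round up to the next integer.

n = 429 per group

n = (z_{α/2} + z_β)² · [p₁(1−p₁) + p₂(1−p₂)] / (p₁ − p₂)²
  = (2.576 + 1.036)² · (0.46·0.54 + 0.34·0.66) / (0.12)²
  = (3.612)² · (0.2484 + 0.2244) / 0.0144
  = 13.0465 · 0.4728 / 0.0144
  = 428.36
Round up → n = 429 per group.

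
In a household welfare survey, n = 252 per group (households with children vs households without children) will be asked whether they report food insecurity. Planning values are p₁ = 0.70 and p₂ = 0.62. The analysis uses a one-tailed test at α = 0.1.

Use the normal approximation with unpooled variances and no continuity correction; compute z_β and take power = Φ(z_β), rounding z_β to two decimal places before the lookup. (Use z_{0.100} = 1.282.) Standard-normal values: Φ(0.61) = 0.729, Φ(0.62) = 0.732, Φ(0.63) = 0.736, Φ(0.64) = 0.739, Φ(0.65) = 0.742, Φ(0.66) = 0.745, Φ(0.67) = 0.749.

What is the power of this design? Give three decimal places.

Power ≈ 0.732

z_β = |p₁−p₂|·√(n/[p₁q₁+p₂q₂]) − z_α
    = 0.08 · √(252/0.4456) − 1.282
    = 0.08 · 23.7809 − 1.282
    = 1.9025 − 1.282 = 0.6205 → 0.62
Power = Φ(0.62) = 0.732.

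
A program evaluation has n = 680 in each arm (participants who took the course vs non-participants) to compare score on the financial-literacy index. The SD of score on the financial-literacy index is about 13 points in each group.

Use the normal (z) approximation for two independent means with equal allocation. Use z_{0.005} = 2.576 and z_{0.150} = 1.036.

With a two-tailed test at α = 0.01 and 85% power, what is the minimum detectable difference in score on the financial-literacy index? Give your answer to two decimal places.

δ = (z_{α/2} + z_β) · √((σ₁²+σ₂²)/n)
  = (2.576 + 1.036) · √(338/680)
  = 3.612 · √0.49706
  = 3.612 · 0.7050
  = 2.5465

Minimum detectable difference ≈ 2.55 points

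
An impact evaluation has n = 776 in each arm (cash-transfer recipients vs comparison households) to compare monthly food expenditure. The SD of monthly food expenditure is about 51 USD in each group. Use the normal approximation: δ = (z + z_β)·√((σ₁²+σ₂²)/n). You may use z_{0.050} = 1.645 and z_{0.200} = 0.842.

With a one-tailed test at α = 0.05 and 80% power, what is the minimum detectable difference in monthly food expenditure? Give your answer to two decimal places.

δ = (z_α + z_β) · √((σ₁²+σ₂²)/n)
  = (1.645 + 0.842) · √(5202/776)
  = 2.487 · √6.7036
  = 2.487 · 2.5891
  = 6.4392

Minimum detectable difference ≈ 6.44 USD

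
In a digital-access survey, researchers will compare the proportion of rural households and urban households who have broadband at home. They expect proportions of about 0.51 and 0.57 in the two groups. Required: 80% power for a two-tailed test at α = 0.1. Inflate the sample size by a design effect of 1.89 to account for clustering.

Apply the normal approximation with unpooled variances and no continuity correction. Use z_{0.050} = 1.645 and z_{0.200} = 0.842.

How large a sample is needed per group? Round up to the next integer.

n = (z_{α/2} + z_β)² · [p₁(1−p₁) + p₂(1−p₂)] / (p₁ − p₂)²
  = (1.645 + 0.842)² · (0.51·0.49 + 0.57·0.43) / (-0.06)²
  = (2.487)² · (0.2499 + 0.2451) / 0.0036
  = 6.1852 · 0.4950 / 0.0036
  = 850.46
Design effect: 1.89 × 850.46 = 1607.37.
Round up → n = 1608 per group.

n = 1608 per group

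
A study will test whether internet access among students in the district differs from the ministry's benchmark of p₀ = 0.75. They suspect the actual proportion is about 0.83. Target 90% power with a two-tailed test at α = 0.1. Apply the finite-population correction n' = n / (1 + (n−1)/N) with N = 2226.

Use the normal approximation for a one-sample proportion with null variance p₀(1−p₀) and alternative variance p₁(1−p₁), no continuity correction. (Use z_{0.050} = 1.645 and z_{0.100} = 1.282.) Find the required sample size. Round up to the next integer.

n = 203

n = [z_{α/2}·√(p₀q₀) + z_β·√(p₁q₁)]² / (p₁ − p₀)²
  = [1.645·√(0.75·0.25) + 1.282·√(0.83·0.17)]² / (0.08)²
  = [1.645·0.4330 + 1.282·0.3756]² / 0.0064
  = [1.1939]² / 0.0064
  = 222.71
Finite-population correction (N = 2226): 222.71 / (1 + (222.71 − 1)/2226) = 202.53.
Round up → n = 203.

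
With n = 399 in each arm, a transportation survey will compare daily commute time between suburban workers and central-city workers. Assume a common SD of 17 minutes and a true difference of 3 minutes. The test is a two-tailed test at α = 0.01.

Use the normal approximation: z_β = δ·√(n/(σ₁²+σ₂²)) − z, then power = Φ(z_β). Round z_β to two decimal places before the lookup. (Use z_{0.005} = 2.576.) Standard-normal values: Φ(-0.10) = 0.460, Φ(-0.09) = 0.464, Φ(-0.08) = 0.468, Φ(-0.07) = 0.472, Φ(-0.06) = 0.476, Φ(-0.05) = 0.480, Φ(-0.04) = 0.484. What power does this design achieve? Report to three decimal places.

Power ≈ 0.468

z_β = δ·√(n/(σ₁²+σ₂²)) − z_{α/2}
    = 3 · √(399/578) − 2.576
    = 3 · 0.83085 − 2.576
    = 2.4925 − 2.576 = -0.0835 → -0.08
Power = Φ(-0.08) = 0.468.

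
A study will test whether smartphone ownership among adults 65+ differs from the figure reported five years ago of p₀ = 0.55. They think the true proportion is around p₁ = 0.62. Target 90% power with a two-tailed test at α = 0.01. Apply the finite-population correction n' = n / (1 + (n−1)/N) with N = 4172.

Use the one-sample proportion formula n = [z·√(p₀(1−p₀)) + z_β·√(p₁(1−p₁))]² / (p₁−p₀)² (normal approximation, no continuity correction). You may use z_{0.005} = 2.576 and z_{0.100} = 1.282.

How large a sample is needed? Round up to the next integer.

n = [z_{α/2}·√(p₀q₀) + z_β·√(p₁q₁)]² / (p₁ − p₀)²
  = [2.576·√(0.55·0.45) + 1.282·√(0.62·0.38)]² / (0.07)²
  = [2.576·0.4975 + 1.282·0.4854]² / 0.0049
  = [1.9038]² / 0.0049
  = 739.69
Finite-population correction (N = 4172): 739.69 / (1 + (739.69 − 1)/4172) = 628.42.
Round up → n = 629.

n = 629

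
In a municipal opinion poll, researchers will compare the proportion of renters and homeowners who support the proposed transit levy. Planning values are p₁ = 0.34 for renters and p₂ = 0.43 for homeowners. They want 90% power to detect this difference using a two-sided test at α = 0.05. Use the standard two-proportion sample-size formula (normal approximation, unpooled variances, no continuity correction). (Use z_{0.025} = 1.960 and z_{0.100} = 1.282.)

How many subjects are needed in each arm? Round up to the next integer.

n = 610 per group

n = (z_{α/2} + z_β)² · [p₁(1−p₁) + p₂(1−p₂)] / (p₁ − p₂)²
  = (1.960 + 1.282)² · (0.34·0.66 + 0.43·0.57) / (-0.09)²
  = (3.242)² · (0.2244 + 0.2451) / 0.0081
  = 10.5106 · 0.4695 / 0.0081
  = 609.22
Round up → n = 610 per group.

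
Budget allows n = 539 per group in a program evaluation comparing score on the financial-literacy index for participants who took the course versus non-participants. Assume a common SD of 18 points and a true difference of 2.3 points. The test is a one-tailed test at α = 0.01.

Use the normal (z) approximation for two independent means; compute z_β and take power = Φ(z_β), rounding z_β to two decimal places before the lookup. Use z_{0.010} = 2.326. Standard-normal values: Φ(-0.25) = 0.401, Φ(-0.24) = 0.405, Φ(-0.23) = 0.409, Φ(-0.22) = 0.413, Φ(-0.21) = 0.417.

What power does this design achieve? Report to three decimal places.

Power ≈ 0.409

z_β = δ·√(n/(σ₁²+σ₂²)) − z_α
    = 2.3 · √(539/648) − 2.326
    = 2.3 · 0.91203 − 2.326
    = 2.0977 − 2.326 = -0.2283 → -0.23
Power = Φ(-0.23) = 0.409.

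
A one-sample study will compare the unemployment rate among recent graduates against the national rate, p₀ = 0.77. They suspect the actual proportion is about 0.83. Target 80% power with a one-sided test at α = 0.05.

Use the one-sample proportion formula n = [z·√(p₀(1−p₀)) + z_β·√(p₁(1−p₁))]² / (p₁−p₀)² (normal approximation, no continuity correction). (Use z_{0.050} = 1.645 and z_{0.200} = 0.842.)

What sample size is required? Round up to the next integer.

n = 283

n = [z_α·√(p₀q₀) + z_β·√(p₁q₁)]² / (p₁ − p₀)²
  = [1.645·√(0.77·0.23) + 0.842·√(0.83·0.17)]² / (0.06)²
  = [1.645·0.4208 + 0.842·0.3756]² / 0.0036
  = [1.0086]² / 0.0036
  = 282.55
Round up → n = 283.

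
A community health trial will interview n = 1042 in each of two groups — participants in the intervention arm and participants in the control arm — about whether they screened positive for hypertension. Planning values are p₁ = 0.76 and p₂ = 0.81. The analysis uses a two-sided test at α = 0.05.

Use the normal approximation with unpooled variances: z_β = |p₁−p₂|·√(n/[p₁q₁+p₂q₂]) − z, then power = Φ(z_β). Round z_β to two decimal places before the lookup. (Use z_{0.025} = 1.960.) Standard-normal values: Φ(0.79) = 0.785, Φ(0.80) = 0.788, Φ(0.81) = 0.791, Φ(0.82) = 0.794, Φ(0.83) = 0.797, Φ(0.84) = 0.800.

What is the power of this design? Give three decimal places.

z_β = |p₁−p₂|·√(n/[p₁q₁+p₂q₂]) − z_{α/2}
    = 0.05 · √(1042/0.3363) − 1.960
    = 0.05 · 55.6635 − 1.960
    = 2.7832 − 1.960 = 0.8232 → 0.82
Power = Φ(0.82) = 0.794.

Power ≈ 0.794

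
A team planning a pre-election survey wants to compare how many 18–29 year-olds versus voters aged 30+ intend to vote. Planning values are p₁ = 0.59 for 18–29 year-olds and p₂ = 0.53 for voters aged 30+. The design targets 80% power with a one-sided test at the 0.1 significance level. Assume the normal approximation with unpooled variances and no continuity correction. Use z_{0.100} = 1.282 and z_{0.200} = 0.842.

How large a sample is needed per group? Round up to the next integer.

n = 616 per group

n = (z_α + z_β)² · [p₁(1−p₁) + p₂(1−p₂)] / (p₁ − p₂)²
  = (1.282 + 0.842)² · (0.59·0.41 + 0.53·0.47) / (0.06)²
  = (2.124)² · (0.2419 + 0.2491) / 0.0036
  = 4.5114 · 0.4910 / 0.0036
  = 615.30
Round up → n = 616 per group.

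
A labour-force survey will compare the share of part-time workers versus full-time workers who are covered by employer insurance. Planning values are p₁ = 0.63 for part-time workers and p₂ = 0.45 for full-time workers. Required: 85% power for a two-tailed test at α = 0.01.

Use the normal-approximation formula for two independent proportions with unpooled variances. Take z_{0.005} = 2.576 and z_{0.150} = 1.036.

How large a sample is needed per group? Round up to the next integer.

n = 194 per group

n = (z_{α/2} + z_β)² · [p₁(1−p₁) + p₂(1−p₂)] / (p₁ − p₂)²
  = (2.576 + 1.036)² · (0.63·0.37 + 0.45·0.55) / (0.18)²
  = (3.612)² · (0.2331 + 0.2475) / 0.0324
  = 13.0465 · 0.4806 / 0.0324
  = 193.52
Round up → n = 194 per group.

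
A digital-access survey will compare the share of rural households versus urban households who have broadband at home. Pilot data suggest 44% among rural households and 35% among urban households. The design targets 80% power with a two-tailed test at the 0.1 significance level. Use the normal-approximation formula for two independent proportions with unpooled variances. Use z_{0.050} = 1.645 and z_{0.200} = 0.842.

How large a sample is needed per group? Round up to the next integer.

n = 362 per group

n = (z_{α/2} + z_β)² · [p₁(1−p₁) + p₂(1−p₂)] / (p₁ − p₂)²
  = (1.645 + 0.842)² · (0.44·0.56 + 0.35·0.65) / (0.09)²
  = (2.487)² · (0.2464 + 0.2275) / 0.0081
  = 6.1852 · 0.4739 / 0.0081
  = 361.87
Round up → n = 362 per group.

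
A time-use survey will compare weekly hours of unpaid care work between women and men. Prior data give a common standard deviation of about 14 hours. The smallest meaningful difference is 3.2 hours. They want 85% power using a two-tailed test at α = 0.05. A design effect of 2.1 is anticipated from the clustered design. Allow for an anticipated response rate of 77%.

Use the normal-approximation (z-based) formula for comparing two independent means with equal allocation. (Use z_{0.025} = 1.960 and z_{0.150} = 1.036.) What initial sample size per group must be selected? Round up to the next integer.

n = (z_{α/2} + z_β)² · (σ₁² + σ₂²) / δ²
  = (1.960 + 1.036)² · (2·14² = 392) / 3.2²
  = 8.9760 · 392 / 10.24
  = 343.61
Design effect: 2.1 × 343.61 = 721.59.
Adjust for 77% response: 721.59 / 0.77 = 937.13.
Round up → n = 938 per group.

n = 938 per group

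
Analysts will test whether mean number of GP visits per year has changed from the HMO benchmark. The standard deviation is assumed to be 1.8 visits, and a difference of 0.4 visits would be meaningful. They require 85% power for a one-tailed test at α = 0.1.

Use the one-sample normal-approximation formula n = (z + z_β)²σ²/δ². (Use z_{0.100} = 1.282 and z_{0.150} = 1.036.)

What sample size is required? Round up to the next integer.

n = (z_α + z_β)² · σ² / δ²
  = (1.282 + 1.036)² · 1.8² / 0.4²
  = 5.3731 · 3.24 / 0.16
  = 108.81
Round up → n = 109.

n = 109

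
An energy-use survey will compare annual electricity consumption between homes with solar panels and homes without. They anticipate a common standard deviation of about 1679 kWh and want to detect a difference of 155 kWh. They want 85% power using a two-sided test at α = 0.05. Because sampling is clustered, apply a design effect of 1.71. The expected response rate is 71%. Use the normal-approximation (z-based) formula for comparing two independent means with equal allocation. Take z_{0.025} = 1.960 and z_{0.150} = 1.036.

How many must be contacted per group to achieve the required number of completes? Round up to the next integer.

n = (z_{α/2} + z_β)² · (σ₁² + σ₂²) / δ²
  = (1.960 + 1.036)² · (2·1679² = 5638082) / 155²
  = 8.9760 · 5638082 / 24025
  = 2106.45
Design effect: 1.71 × 2106.45 = 3602.03.
Adjust for 71% response: 3602.03 / 0.71 = 5073.29.
Round up → n = 5074 per group.

n = 5074 per group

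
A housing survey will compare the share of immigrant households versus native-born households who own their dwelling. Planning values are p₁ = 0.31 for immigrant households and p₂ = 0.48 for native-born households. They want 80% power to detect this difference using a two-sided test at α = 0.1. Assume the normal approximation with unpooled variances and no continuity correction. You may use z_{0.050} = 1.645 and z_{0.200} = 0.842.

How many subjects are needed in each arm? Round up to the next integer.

n = (z_{α/2} + z_β)² · [p₁(1−p₁) + p₂(1−p₂)] / (p₁ − p₂)²
  = (1.645 + 0.842)² · (0.31·0.69 + 0.48·0.52) / (-0.17)²
  = (2.487)² · (0.2139 + 0.2496) / 0.0289
  = 6.1852 · 0.4635 / 0.0289
  = 99.20
Round up → n = 100 per group.

n = 100 per group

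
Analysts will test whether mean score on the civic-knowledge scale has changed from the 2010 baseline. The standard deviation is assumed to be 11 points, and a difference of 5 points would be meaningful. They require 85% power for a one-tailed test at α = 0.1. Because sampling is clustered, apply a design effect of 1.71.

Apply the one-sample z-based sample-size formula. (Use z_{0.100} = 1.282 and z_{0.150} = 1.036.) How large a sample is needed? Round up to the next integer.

n = (z_α + z_β)² · σ² / δ²
  = (1.282 + 1.036)² · 11² / 5²
  = 5.3731 · 121 / 25
  = 26.01
Design effect: 1.71 × 26.01 = 44.47.
Round up → n = 45.

n = 45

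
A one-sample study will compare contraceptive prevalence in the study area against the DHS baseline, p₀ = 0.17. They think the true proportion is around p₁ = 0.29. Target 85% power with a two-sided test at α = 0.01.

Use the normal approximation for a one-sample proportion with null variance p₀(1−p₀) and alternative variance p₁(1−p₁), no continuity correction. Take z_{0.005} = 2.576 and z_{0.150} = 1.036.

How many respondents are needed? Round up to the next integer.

n = [z_{α/2}·√(p₀q₀) + z_β·√(p₁q₁)]² / (p₁ − p₀)²
  = [2.576·√(0.17·0.83) + 1.036·√(0.29·0.71)]² / (0.12)²
  = [2.576·0.3756 + 1.036·0.4538]² / 0.0144
  = [1.4377]² / 0.0144
  = 143.55
Round up → n = 144.

n = 144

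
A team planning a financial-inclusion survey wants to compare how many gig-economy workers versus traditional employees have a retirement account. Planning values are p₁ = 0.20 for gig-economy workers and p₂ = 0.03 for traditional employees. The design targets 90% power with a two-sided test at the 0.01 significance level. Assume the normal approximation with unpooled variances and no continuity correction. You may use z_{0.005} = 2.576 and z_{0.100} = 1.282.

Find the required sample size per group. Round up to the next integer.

n = (z_{α/2} + z_β)² · [p₁(1−p₁) + p₂(1−p₂)] / (p₁ − p₂)²
  = (2.576 + 1.282)² · (0.20·0.80 + 0.03·0.97) / (0.17)²
  = (3.858)² · (0.1600 + 0.0291) / 0.0289
  = 14.8842 · 0.1891 / 0.0289
  = 97.39
Round up → n = 98 per group.

n = 98 per group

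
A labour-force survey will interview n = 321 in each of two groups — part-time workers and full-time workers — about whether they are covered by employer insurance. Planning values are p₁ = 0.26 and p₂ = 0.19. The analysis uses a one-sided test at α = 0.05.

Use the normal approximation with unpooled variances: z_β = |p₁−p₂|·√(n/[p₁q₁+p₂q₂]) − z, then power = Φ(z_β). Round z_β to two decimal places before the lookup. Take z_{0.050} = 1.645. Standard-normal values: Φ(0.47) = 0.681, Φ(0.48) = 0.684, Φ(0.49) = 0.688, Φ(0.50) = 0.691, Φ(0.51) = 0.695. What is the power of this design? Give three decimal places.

Power ≈ 0.688

z_β = |p₁−p₂|·√(n/[p₁q₁+p₂q₂]) − z_α
    = 0.07 · √(321/0.3463) − 1.645
    = 0.07 · 30.4457 − 1.645
    = 2.1312 − 1.645 = 0.4862 → 0.49
Power = Φ(0.49) = 0.688.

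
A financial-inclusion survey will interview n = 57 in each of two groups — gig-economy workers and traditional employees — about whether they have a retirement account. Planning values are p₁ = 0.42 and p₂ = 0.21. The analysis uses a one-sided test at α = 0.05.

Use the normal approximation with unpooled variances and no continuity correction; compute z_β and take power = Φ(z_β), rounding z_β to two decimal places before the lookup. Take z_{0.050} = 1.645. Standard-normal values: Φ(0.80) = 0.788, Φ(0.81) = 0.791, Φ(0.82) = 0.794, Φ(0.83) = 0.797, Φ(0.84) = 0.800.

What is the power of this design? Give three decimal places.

z_β = |p₁−p₂|·√(n/[p₁q₁+p₂q₂]) − z_α
    = 0.21 · √(57/0.4095) − 1.645
    = 0.21 · 11.7981 − 1.645
    = 2.4776 − 1.645 = 0.8326 → 0.83
Power = Φ(0.83) = 0.797.

Power ≈ 0.797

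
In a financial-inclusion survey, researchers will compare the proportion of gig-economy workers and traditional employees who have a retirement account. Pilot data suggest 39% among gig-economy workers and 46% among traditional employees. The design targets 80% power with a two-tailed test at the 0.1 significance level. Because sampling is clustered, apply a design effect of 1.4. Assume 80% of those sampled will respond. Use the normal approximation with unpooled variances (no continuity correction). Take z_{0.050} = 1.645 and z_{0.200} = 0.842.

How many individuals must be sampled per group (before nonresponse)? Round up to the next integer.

n = (z_{α/2} + z_β)² · [p₁(1−p₁) + p₂(1−p₂)] / (p₁ − p₂)²
  = (1.645 + 0.842)² · (0.39·0.61 + 0.46·0.54) / (-0.07)²
  = (2.487)² · (0.2379 + 0.2484) / 0.0049
  = 6.1852 · 0.4863 / 0.0049
  = 613.85
Design effect: 1.4 × 613.85 = 859.39.
Adjust for 80% response: 859.39 / 0.80 = 1074.23.
Round up → n = 1075 per group.

n = 1075 per group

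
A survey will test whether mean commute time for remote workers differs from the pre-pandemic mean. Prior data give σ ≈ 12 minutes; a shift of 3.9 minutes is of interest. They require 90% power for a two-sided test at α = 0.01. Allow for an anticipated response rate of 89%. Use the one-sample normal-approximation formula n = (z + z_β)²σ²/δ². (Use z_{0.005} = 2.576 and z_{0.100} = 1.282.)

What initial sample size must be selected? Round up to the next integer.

n = 159

n = (z_{α/2} + z_β)² · σ² / δ²
  = (2.576 + 1.282)² · 12² / 3.9²
  = 14.8842 · 144 / 15.21
  = 140.92
Adjust for 89% response: 140.92 / 0.89 = 158.33.
Round up → n = 159.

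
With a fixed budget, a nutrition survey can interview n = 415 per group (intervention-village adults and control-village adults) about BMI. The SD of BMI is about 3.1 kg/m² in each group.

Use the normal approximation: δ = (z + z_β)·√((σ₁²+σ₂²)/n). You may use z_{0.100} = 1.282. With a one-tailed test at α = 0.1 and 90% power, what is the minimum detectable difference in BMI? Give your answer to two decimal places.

Minimum detectable difference ≈ 0.55 kg/m²

δ = (z_α + z_β) · √((σ₁²+σ₂²)/n)
  = (1.282 + 1.282) · √(19.22/415)
  = 2.564 · √0.04631
  = 2.564 · 0.2152
  = 0.5518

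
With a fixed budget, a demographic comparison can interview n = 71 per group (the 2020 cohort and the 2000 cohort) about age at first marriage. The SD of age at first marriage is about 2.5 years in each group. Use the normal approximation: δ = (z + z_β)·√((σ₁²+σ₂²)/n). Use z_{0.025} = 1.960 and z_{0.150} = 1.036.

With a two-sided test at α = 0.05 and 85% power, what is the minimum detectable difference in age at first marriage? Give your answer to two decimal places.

Minimum detectable difference ≈ 1.26 years

δ = (z_{α/2} + z_β) · √((σ₁²+σ₂²)/n)
  = (1.960 + 1.036) · √(12.5/71)
  = 2.996 · √0.17606
  = 2.996 · 0.4196
  = 1.2571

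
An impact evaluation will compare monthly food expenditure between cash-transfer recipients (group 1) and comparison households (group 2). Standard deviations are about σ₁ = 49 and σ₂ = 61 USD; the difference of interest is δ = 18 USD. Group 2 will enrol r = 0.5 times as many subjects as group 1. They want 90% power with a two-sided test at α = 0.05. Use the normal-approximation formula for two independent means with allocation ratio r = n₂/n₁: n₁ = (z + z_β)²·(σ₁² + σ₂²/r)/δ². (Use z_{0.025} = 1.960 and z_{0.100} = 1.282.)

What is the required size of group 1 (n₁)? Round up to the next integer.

n₁ = 320

n₁ = (z_{α/2} + z_β)² · (σ₁² + σ₂²/r) / δ²
   = (1.960 + 1.282)² · (49² + 61²/0.5) / 18²
   = 10.5106 · (2401 + 7442) / 324
   = 10.5106 · 9843 / 324
   = 319.31
Round up → n₁ = 320; n₂ = r·n₁ = 0.5 × 320 = 160.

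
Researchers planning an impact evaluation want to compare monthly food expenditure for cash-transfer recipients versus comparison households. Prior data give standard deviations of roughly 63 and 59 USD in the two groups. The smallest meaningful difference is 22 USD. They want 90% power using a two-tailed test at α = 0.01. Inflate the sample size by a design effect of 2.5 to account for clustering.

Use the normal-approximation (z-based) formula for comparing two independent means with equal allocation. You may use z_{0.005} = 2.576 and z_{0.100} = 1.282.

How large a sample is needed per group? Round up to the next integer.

n = 573 per group

n = (z_{α/2} + z_β)² · (σ₁² + σ₂²) / δ²
  = (2.576 + 1.282)² · (63² + 59² = 7450) / 22²
  = 14.8842 · 7450 / 484
  = 229.11
Design effect: 2.5 × 229.11 = 572.76.
Round up → n = 573 per group.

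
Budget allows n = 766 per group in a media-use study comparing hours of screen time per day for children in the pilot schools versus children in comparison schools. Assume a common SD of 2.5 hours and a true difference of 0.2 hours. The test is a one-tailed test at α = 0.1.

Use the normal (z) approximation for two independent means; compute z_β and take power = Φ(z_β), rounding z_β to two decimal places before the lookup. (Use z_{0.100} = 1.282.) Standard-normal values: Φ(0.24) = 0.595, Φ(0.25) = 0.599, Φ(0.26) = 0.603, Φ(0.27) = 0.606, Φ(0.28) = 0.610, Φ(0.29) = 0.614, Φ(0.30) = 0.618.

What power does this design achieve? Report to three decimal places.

z_β = δ·√(n/(σ₁²+σ₂²)) − z_α
    = 0.2 · √(766/12.5) − 1.282
    = 0.2 · 7.82815 − 1.282
    = 1.5656 − 1.282 = 0.2836 → 0.28
Power = Φ(0.28) = 0.610.

Power ≈ 0.610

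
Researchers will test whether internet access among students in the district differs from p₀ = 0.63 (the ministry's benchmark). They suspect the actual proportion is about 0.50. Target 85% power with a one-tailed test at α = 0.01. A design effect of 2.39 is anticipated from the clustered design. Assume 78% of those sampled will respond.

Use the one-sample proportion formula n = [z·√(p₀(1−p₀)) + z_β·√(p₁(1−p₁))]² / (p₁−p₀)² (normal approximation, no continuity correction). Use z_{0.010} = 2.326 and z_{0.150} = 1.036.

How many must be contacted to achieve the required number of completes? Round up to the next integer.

n = 489

n = [z_α·√(p₀q₀) + z_β·√(p₁q₁)]² / (p₁ − p₀)²
  = [2.326·√(0.63·0.37) + 1.036·√(0.50·0.50)]² / (-0.13)²
  = [2.326·0.4828 + 1.036·0.5000]² / 0.0169
  = [1.6410]² / 0.0169
  = 159.34
Design effect: 2.39 × 159.34 = 380.83.
Adjust for 78% response: 380.83 / 0.78 = 488.24.
Round up → n = 489.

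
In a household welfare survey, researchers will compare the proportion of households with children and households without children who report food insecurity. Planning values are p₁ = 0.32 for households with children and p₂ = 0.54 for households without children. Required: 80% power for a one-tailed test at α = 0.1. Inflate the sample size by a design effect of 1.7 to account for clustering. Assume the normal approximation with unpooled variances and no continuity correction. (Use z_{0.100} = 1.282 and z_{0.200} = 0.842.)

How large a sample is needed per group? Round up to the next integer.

n = (z_α + z_β)² · [p₁(1−p₁) + p₂(1−p₂)] / (p₁ − p₂)²
  = (1.282 + 0.842)² · (0.32·0.68 + 0.54·0.46) / (-0.22)²
  = (2.124)² · (0.2176 + 0.2484) / 0.0484
  = 4.5114 · 0.4660 / 0.0484
  = 43.44
Design effect: 1.7 × 43.44 = 73.84.
Round up → n = 74 per group.

n = 74 per group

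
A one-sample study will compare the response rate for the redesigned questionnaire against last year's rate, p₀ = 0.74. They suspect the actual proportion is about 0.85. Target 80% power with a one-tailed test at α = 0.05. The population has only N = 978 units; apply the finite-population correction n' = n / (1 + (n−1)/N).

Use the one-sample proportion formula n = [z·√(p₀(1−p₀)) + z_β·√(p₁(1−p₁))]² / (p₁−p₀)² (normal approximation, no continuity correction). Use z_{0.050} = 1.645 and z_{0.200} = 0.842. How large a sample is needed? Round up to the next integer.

n = 80

n = [z_α·√(p₀q₀) + z_β·√(p₁q₁)]² / (p₁ − p₀)²
  = [1.645·√(0.74·0.26) + 0.842·√(0.85·0.15)]² / (0.11)²
  = [1.645·0.4386 + 0.842·0.3571]² / 0.0121
  = [1.0222]² / 0.0121
  = 86.36
Finite-population correction (N = 978): 86.36 / (1 + (86.36 − 1)/978) = 79.42.
Round up → n = 80.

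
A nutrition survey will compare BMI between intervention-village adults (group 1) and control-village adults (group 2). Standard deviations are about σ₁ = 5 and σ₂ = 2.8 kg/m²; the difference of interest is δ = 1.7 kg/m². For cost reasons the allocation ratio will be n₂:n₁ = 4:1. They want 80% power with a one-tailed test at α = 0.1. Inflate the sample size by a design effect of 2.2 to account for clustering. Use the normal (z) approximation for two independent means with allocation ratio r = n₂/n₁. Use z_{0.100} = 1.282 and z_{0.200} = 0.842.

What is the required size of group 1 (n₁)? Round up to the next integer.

n₁ = 93

n₁ = (z_α + z_β)² · (σ₁² + σ₂²/r) / δ²
   = (1.282 + 0.842)² · (5² + 2.8²/4) / 1.7²
   = 4.5114 · (25 + 1.96) / 2.89
   = 4.5114 · 26.96 / 2.89
   = 42.09
Design effect: 2.2 × 42.09 = 92.59.
Round up → n₁ = 93; n₂ = r·n₁ = 4 × 93 = 372.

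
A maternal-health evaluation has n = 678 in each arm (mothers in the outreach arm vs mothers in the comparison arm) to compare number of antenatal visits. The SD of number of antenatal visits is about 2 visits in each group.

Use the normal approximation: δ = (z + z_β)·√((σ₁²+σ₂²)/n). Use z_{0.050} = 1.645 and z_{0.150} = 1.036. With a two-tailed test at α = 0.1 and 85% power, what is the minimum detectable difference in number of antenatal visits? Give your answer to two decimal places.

Minimum detectable difference ≈ 0.29 visits

δ = (z_{α/2} + z_β) · √((σ₁²+σ₂²)/n)
  = (1.645 + 1.036) · √(8/678)
  = 2.681 · √0.0118
  = 2.681 · 0.1086
  = 0.2912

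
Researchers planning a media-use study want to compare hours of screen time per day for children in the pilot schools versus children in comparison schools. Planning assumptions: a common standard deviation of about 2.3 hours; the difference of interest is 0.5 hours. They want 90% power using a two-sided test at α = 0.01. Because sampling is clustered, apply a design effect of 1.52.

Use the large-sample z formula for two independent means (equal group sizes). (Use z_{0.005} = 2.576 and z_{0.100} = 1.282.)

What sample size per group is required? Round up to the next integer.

n = 958 per group

n = (z_{α/2} + z_β)² · (σ₁² + σ₂²) / δ²
  = (2.576 + 1.282)² · (2·2.3² = 10.58) / 0.5²
  = 14.8842 · 10.58 / 0.25
  = 629.90
Design effect: 1.52 × 629.90 = 957.44.
Round up → n = 958 per group.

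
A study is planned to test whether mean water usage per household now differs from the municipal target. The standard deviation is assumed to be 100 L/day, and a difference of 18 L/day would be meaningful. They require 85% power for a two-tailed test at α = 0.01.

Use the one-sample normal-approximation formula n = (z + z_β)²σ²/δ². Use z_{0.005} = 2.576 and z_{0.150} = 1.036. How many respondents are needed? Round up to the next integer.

n = (z_{α/2} + z_β)² · σ² / δ²
  = (2.576 + 1.036)² · 100² / 18²
  = 13.0465 · 10000 / 324
  = 402.67
Round up → n = 403.

n = 403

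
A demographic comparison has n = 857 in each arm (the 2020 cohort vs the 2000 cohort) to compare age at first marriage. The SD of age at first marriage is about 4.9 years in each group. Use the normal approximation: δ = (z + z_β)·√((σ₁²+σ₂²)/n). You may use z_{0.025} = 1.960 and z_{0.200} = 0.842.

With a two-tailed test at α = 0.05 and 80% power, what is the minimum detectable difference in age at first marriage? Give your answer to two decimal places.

δ = (z_{α/2} + z_β) · √((σ₁²+σ₂²)/n)
  = (1.960 + 0.842) · √(48.02/857)
  = 2.802 · √0.05603
  = 2.802 · 0.2367
  = 0.6633

Minimum detectable difference ≈ 0.66 years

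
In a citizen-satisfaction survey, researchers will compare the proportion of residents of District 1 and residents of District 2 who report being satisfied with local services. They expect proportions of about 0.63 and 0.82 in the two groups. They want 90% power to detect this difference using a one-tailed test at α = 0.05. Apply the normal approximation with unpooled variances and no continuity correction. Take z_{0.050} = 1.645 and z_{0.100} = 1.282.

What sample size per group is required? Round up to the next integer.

n = 91 per group

n = (z_α + z_β)² · [p₁(1−p₁) + p₂(1−p₂)] / (p₁ − p₂)²
  = (1.645 + 1.282)² · (0.63·0.37 + 0.82·0.18) / (-0.19)²
  = (2.927)² · (0.2331 + 0.1476) / 0.0361
  = 8.5673 · 0.3807 / 0.0361
  = 90.35
Round up → n = 91 per group.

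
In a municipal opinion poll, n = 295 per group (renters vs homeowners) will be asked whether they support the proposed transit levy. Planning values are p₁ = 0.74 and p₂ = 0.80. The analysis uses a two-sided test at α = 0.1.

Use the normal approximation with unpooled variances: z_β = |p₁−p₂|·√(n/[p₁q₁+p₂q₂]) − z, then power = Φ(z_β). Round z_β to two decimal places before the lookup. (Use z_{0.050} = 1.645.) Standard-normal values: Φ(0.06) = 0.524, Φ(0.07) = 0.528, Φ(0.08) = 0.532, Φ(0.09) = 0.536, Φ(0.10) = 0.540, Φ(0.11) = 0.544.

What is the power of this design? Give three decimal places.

z_β = |p₁−p₂|·√(n/[p₁q₁+p₂q₂]) − z_{α/2}
    = 0.06 · √(295/0.3524) − 1.645
    = 0.06 · 28.9330 − 1.645
    = 1.7360 − 1.645 = 0.0910 → 0.09
Power = Φ(0.09) = 0.536.

Power ≈ 0.536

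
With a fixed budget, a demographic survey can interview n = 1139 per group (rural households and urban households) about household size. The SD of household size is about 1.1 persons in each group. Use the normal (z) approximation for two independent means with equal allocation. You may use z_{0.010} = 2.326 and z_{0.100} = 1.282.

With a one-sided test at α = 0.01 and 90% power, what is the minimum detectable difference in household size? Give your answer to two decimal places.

δ = (z_α + z_β) · √((σ₁²+σ₂²)/n)
  = (2.326 + 1.282) · √(2.42/1139)
  = 3.608 · √0.00212
  = 3.608 · 0.0461
  = 0.1663

Minimum detectable difference ≈ 0.17 persons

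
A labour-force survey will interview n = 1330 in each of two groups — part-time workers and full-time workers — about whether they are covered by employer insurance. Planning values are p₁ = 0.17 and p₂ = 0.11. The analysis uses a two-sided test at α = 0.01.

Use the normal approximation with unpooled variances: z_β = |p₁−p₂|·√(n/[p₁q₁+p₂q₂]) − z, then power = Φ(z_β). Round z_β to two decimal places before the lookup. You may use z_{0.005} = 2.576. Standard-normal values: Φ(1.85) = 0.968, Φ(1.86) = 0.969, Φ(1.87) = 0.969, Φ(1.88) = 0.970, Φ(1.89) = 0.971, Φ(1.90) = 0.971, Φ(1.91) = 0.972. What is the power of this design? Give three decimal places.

z_β = |p₁−p₂|·√(n/[p₁q₁+p₂q₂]) − z_{α/2}
    = 0.06 · √(1330/0.2390) − 2.576
    = 0.06 · 74.5979 − 2.576
    = 4.4759 − 2.576 = 1.8999 → 1.90
Power = Φ(1.90) = 0.971.

Power ≈ 0.971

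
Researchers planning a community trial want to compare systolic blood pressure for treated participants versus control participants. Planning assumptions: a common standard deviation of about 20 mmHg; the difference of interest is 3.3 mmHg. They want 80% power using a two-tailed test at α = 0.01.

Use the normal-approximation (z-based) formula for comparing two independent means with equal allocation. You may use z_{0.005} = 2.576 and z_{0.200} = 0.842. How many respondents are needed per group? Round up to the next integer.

n = 859 per group

n = (z_{α/2} + z_β)² · (σ₁² + σ₂²) / δ²
  = (2.576 + 0.842)² · (2·20² = 800) / 3.3²
  = 11.6827 · 800 / 10.89
  = 858.24
Round up → n = 859 per group.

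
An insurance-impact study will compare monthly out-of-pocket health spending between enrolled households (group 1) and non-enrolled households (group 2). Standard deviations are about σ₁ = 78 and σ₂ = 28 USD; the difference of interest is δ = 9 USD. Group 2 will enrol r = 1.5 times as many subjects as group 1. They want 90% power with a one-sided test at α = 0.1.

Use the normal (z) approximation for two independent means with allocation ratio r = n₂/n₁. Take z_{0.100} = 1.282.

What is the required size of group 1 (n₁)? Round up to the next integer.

n₁ = 537

n₁ = (z_α + z_β)² · (σ₁² + σ₂²/r) / δ²
   = (1.282 + 1.282)² · (78² + 28²/1.5) / 9²
   = 6.5741 · (6084 + 522.6667) / 81
   = 6.5741 · 6606.7 / 81
   = 536.21
Round up → n₁ = 537; n₂ = r·n₁ = 1.5 × 537 = 806.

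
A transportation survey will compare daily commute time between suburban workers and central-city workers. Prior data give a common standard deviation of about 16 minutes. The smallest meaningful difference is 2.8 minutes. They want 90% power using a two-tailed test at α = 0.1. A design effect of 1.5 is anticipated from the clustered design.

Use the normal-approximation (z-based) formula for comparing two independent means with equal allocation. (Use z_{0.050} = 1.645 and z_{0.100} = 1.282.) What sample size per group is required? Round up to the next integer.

n = 840 per group

n = (z_{α/2} + z_β)² · (σ₁² + σ₂²) / δ²
  = (1.645 + 1.282)² · (2·16² = 512) / 2.8²
  = 8.5673 · 512 / 7.84
  = 559.50
Design effect: 1.5 × 559.50 = 839.25.
Round up → n = 840 per group.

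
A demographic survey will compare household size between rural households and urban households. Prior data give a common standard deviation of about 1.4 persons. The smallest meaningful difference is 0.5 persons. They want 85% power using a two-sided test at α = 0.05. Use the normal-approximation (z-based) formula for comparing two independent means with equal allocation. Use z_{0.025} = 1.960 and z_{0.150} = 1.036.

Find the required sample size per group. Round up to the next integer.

n = (z_{α/2} + z_β)² · (σ₁² + σ₂²) / δ²
  = (1.960 + 1.036)² · (2·1.4² = 3.92) / 0.5²
  = 8.9760 · 3.92 / 0.25
  = 140.74
Round up → n = 141 per group.

n = 141 per group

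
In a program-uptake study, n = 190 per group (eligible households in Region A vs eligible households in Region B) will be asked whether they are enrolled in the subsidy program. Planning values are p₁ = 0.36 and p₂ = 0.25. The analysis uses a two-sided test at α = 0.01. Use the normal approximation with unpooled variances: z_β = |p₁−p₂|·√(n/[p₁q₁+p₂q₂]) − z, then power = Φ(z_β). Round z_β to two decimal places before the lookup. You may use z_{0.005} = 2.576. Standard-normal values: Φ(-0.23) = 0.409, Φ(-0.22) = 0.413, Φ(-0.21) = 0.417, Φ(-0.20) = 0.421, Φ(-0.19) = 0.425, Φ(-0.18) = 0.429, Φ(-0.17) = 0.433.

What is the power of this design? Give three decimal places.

z_β = |p₁−p₂|·√(n/[p₁q₁+p₂q₂]) − z_{α/2}
    = 0.11 · √(190/0.4179) − 2.576
    = 0.11 · 21.3226 − 2.576
    = 2.3455 − 2.576 = -0.2305 → -0.23
Power = Φ(-0.23) = 0.409.

Power ≈ 0.409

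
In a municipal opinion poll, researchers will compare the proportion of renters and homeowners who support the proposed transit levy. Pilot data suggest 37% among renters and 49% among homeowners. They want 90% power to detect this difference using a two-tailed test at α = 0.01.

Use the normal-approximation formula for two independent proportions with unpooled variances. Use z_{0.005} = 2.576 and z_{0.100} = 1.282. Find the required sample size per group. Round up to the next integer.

n = (z_{α/2} + z_β)² · [p₁(1−p₁) + p₂(1−p₂)] / (p₁ − p₂)²
  = (2.576 + 1.282)² · (0.37·0.63 + 0.49·0.51) / (-0.12)²
  = (3.858)² · (0.2331 + 0.2499) / 0.0144
  = 14.8842 · 0.4830 / 0.0144
  = 499.24
Round up → n = 500 per group.

n = 500 per group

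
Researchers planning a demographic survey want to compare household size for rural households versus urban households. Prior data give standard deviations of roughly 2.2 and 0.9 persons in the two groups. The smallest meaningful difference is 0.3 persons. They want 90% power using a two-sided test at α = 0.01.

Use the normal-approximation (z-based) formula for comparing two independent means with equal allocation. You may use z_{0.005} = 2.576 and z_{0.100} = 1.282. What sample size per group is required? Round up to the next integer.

n = 935 per group

n = (z_{α/2} + z_β)² · (σ₁² + σ₂²) / δ²
  = (2.576 + 1.282)² · (2.2² + 0.9² = 5.65) / 0.3²
  = 14.8842 · 5.65 / 0.09
  = 934.39
Round up → n = 935 per group.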